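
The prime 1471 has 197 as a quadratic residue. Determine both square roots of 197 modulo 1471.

Since 1471 ≡ 3 (mod 4), a square root of 197 is 197^((1471+1)/4) = 197^368 mod 1471.
Repeated squaring: 197^2≡563, 197^4≡704, 197^8≡1360, 197^16≡553, 197^32≡1312, 197^64≡274, 197^128≡55, 197^256≡83 (mod 1471).
197^368 = 197^(256+64+32+16) ≡ 378 (mod 1471).
Check: 378² = 142884 ≡ 197 (mod 1471). The two roots are 378 and 1093.

378, 1093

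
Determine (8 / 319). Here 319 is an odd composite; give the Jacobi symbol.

1

Pull out 2^3: since 319 ≡ 7 (mod 8), (2/319) = +1, so (2/319)^3 = +1.
Reached (1/319) = 1. Collecting the sign flips along the way, the symbol is +1.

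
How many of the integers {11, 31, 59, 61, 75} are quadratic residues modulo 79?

(11/79) = +1 → QR.
(31/79) = +1 → QR.
(59/79) = -1 → non-residue.
(61/79) = -1 → non-residue.
(75/79) = -1 → non-residue.
Total quadratic residues among the 5: 2.

2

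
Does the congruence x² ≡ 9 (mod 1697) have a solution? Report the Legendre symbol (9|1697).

Reciprocity: 9 ≡ 1 and 1697 ≡ 1 (mod 4), so (9/1697) = +(1697/9).
Reduce top mod 9: now compute (5/9).
Reciprocity: 5 ≡ 1 and 9 ≡ 1 (mod 4), so (5/9) = +(9/5).
Reduce top mod 5: now compute (4/5).
Pull out 2^2: since 5 ≡ 5 (mod 8), (2/5) = -1, so (2/5)^2 = +1.
Reached (1/5) = 1. Collecting the sign flips along the way, the symbol is +1.

1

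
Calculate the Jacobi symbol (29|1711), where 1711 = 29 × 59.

0

Reciprocity: 29 ≡ 1 and 1711 ≡ 3 (mod 4), so (29/1711) = +(1711/29).
Reduce top mod 29: now compute (0/29).
Top reduces to 0: gcd > 1, so the symbol is 0.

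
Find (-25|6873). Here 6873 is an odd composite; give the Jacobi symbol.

First reduce: -25 ≡ 6848 (mod 6873).
Pull out 2^6: since 6873 ≡ 1 (mod 8), (2/6873) = +1, so (2/6873)^6 = +1.
Reciprocity: 107 ≡ 3 and 6873 ≡ 1 (mod 4), so (107/6873) = +(6873/107).
Reduce top mod 107: now compute (25/107).
Reciprocity: 25 ≡ 1 and 107 ≡ 3 (mod 4), so (25/107) = +(107/25).
Reduce top mod 25: now compute (7/25).
Reciprocity: 7 ≡ 3 and 25 ≡ 1 (mod 4), so (7/25) = +(25/7).
Reduce top mod 7: now compute (4/7).
Pull out 2^2: since 7 ≡ 7 (mod 8), (2/7) = +1, so (2/7)^2 = +1.
Reached (1/7) = 1. Collecting the sign flips along the way, the symbol is +1.

1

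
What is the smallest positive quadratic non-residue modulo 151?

3

(2/151) = +1, so 2 is a residue.
(3/151) = −1, so 3 is the smallest positive non-residue mod 151.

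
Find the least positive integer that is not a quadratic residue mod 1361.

3

(2/1361) = +1, so 2 is a residue.
(3/1361) = −1, so 3 is the smallest positive non-residue mod 1361.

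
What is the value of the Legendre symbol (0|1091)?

0

Top reduces to 0: gcd > 1, so the symbol is 0.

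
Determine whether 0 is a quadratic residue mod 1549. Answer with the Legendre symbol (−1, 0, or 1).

Top reduces to 0: gcd > 1, so the symbol is 0.

0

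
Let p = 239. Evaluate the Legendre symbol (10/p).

Pull out 2: since 239 ≡ 7 (mod 8), (2/239) = +1.
Reciprocity: 5 ≡ 1 and 239 ≡ 3 (mod 4), so (5/239) = +(239/5).
Reduce top mod 5: now compute (4/5).
Pull out 2^2: since 5 ≡ 5 (mod 8), (2/5) = -1, so (2/5)^2 = +1.
Reached (1/5) = 1. Collecting the sign flips along the way, the symbol is +1.

1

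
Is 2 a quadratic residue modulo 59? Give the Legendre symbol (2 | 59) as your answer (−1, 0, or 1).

-1

Euler's criterion: (2/59) ≡ 2^29 (mod 59).
2^2 ≡ 4 (mod 59)
2^4 ≡ 16 (mod 59)
2^8 ≡ 20 (mod 59)
2^16 ≡ 46 (mod 59)
2^29 = 2^(16+8+4+1) ≡ 58 (mod 59).
Result is 58 ≡ −1, so (2/59) = −1.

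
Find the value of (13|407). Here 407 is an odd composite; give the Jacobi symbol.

1

Reciprocity: 13 ≡ 1 and 407 ≡ 3 (mod 4), so (13/407) = +(407/13).
Reduce top mod 13: now compute (4/13).
Pull out 2^2: since 13 ≡ 5 (mod 8), (2/13) = -1, so (2/13)^2 = +1.
Reached (1/13) = 1. Collecting the sign flips along the way, the symbol is +1.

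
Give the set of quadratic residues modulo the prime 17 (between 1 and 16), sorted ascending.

1 2 4 8 9 13 15 16

Square k = 1,…,8 (k and 17−k give the same square):
1²=1, 2²=4, 3²=9, 4²=16, 5²≡8, 6²≡2, 7²≡15, 8²≡13 (mod 17).
So the quadratic residues mod 17 are {1, 2, 4, 8, 9, 13, 15, 16}.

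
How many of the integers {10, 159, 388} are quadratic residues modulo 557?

(10/557) = +1 → QR.
(159/557) = +1 → QR.
(388/557) = +1 → QR.
Total quadratic residues among the 3: 3.

3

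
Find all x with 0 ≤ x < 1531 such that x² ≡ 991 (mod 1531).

347, 1184

Since 1531 ≡ 3 (mod 4), a square root of 991 is 991^((1531+1)/4) = 991^383 mod 1531.
Repeated squaring: 991^2≡710, 991^4≡401, 991^8≡46, 991^16≡585, 991^32≡812, 991^64≡1014, 991^128≡895, 991^256≡312 (mod 1531).
991^383 = 991^(256+64+32+16+8+4+2+1) ≡ 1184 (mod 1531).
Check: 1184² = 1401856 ≡ 991 (mod 1531). The two roots are 347 and 1184.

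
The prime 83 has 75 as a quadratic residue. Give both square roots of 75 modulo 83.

18, 65

Since 83 ≡ 3 (mod 4), a square root of 75 is 75^((83+1)/4) = 75^21 mod 83.
Repeated squaring: 75^2≡64, 75^4≡29, 75^8≡11, 75^16≡38 (mod 83).
75^21 = 75^(16+4+1) ≡ 65 (mod 83).
Check: 65² = 4225 ≡ 75 (mod 83). The two roots are 18 and 65.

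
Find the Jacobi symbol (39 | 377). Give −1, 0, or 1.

0

Reciprocity: 39 ≡ 3 and 377 ≡ 1 (mod 4), so (39/377) = +(377/39).
Reduce top mod 39: now compute (26/39).
Pull out 2: since 39 ≡ 7 (mod 8), (2/39) = +1.
Reciprocity: 13 ≡ 1 and 39 ≡ 3 (mod 4), so (13/39) = +(39/13).
Reduce top mod 13: now compute (0/13).
Top reduces to 0: gcd > 1, so the symbol is 0.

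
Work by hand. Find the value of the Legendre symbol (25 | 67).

1

Euler's criterion: (25/67) ≡ 25^33 (mod 67).
25^2 ≡ 22 (mod 67)
25^4 ≡ 15 (mod 67)
25^8 ≡ 24 (mod 67)
25^16 ≡ 40 (mod 67)
25^32 ≡ 59 (mod 67)
25^33 = 25^(32+1) ≡ 1 (mod 67).
Result is 1, so (25/67) = 1.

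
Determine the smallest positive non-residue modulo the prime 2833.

(2/2833) = +1, so 2 is a residue.
(3/2833) = +1, so 3 is a residue.
(4/2833) = +1, so 4 is a residue.
(5/2833) = −1, so 5 is the smallest positive non-residue mod 2833.

5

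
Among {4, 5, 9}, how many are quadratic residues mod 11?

(4/11) = +1 → QR.
(5/11) = +1 → QR.
(9/11) = +1 → QR.
Total quadratic residues among the 3: 3.

3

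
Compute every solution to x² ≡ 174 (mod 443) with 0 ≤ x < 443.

199, 244

Since 443 ≡ 3 (mod 4), a square root of 174 is 174^((443+1)/4) = 174^111 mod 443.
Repeated squaring: 174^2≡152, 174^4≡68, 174^8≡194, 174^16≡424, 174^32≡361, 174^64≡79 (mod 443).
174^111 = 174^(64+32+8+4+2+1) ≡ 244 (mod 443).
Check: 244² = 59536 ≡ 174 (mod 443). The two roots are 199 and 244.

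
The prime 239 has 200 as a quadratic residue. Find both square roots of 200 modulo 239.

Since 239 ≡ 3 (mod 4), a square root of 200 is 200^((239+1)/4) = 200^60 mod 239.
Repeated squaring: 200^2≡87, 200^4≡160, 200^8≡27, 200^16≡12, 200^32≡144 (mod 239).
200^60 = 200^(32+16+8+4) ≡ 34 (mod 239).
Check: 34² = 1156 ≡ 200 (mod 239). The two roots are 34 and 205.

34, 205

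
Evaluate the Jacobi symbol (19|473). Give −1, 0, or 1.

Reciprocity: 19 ≡ 3 and 473 ≡ 1 (mod 4), so (19/473) = +(473/19).
Reduce top mod 19: now compute (17/19).
Reciprocity: 17 ≡ 1 and 19 ≡ 3 (mod 4), so (17/19) = +(19/17).
Reduce top mod 17: now compute (2/17).
Pull out 2: since 17 ≡ 1 (mod 8), (2/17) = +1.
Reached (1/17) = 1. Collecting the sign flips along the way, the symbol is +1.

1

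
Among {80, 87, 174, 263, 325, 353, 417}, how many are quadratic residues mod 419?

4

(80/419) = +1 → QR.
(87/419) = +1 → QR.
(174/419) = -1 → non-residue.
(263/419) = -1 → non-residue.
(325/419) = +1 → QR.
(353/419) = -1 → non-residue.
(417/419) = +1 → QR.
Total quadratic residues among the 7: 4.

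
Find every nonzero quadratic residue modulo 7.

Square k = 1,…,3 (k and 7−k give the same square):
1²=1, 2²=4, 3²≡2 (mod 7).
So the quadratic residues mod 7 are {1, 2, 4}.

1, 2, 4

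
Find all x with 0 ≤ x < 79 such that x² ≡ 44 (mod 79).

26, 53

Since 79 ≡ 3 (mod 4), a square root of 44 is 44^((79+1)/4) = 44^20 mod 79.
Repeated squaring: 44^2≡40, 44^4≡20, 44^8≡5, 44^16≡25 (mod 79).
44^20 = 44^(16+4) ≡ 26 (mod 79).
Check: 26² = 676 ≡ 44 (mod 79). The two roots are 26 and 53.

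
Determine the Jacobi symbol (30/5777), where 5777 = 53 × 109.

Pull out 2: since 5777 ≡ 1 (mod 8), (2/5777) = +1.
Reciprocity: 15 ≡ 3 and 5777 ≡ 1 (mod 4), so (15/5777) = +(5777/15).
Reduce top mod 15: now compute (2/15).
Pull out 2: since 15 ≡ 7 (mod 8), (2/15) = +1.
Reached (1/15) = 1. Collecting the sign flips along the way, the symbol is +1.

1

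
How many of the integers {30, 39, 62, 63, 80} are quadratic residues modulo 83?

(30/83) = +1 → QR.
(39/83) = -1 → non-residue.
(62/83) = -1 → non-residue.
(63/83) = +1 → QR.
(80/83) = -1 → non-residue.
Total quadratic residues among the 5: 2.

2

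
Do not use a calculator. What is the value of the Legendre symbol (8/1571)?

-1

Pull out 2^3: since 1571 ≡ 3 (mod 8), (2/1571) = -1, so (2/1571)^3 = -1.
Reached (1/1571) = 1. Collecting the sign flips along the way, the symbol is -1.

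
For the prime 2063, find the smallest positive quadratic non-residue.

(2/2063) = +1, so 2 is a residue.
(3/2063) = +1, so 3 is a residue.
(4/2063) = +1, so 4 is a residue.
(5/2063) = −1, so 5 is the smallest positive non-residue mod 2063.

5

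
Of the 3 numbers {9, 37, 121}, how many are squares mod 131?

2

(9/131) = +1 → QR.
(37/131) = -1 → non-residue.
(121/131) = +1 → QR.
Total quadratic residues among the 3: 2.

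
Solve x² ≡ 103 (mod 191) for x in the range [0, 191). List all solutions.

Since 191 ≡ 3 (mod 4), a square root of 103 is 103^((191+1)/4) = 103^48 mod 191.
Repeated squaring: 103^2≡104, 103^4≡120, 103^8≡75, 103^16≡86, 103^32≡138 (mod 191).
103^48 = 103^(32+16) ≡ 26 (mod 191).
Check: 26² = 676 ≡ 103 (mod 191). The two roots are 26 and 165.

26, 165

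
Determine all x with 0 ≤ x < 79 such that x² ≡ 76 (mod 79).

Since 79 ≡ 3 (mod 4), a square root of 76 is 76^((79+1)/4) = 76^20 mod 79.
Repeated squaring: 76^2≡9, 76^4≡2, 76^8≡4, 76^16≡16 (mod 79).
76^20 = 76^(16+4) ≡ 32 (mod 79).
Check: 32² = 1024 ≡ 76 (mod 79). The two roots are 32 and 47.

32, 47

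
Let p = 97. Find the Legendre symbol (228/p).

-1

First reduce: 228 ≡ 34 (mod 97).
Pull out 2: since 97 ≡ 1 (mod 8), (2/97) = +1.
Reciprocity: 17 ≡ 1 and 97 ≡ 1 (mod 4), so (17/97) = +(97/17).
Reduce top mod 17: now compute (12/17).
Pull out 2^2: since 17 ≡ 1 (mod 8), (2/17) = +1, so (2/17)^2 = +1.
Reciprocity: 3 ≡ 3 and 17 ≡ 1 (mod 4), so (3/17) = +(17/3).
Reduce top mod 3: now compute (2/3).
Pull out 2: since 3 ≡ 3 (mod 8), (2/3) = -1.
Reached (1/3) = 1. Collecting the sign flips along the way, the symbol is -1.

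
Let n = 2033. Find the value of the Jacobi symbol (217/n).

-1

Reciprocity: 217 ≡ 1 and 2033 ≡ 1 (mod 4), so (217/2033) = +(2033/217).
Reduce top mod 217: now compute (80/217).
Pull out 2^4: since 217 ≡ 1 (mod 8), (2/217) = +1, so (2/217)^4 = +1.
Reciprocity: 5 ≡ 1 and 217 ≡ 1 (mod 4), so (5/217) = +(217/5).
Reduce top mod 5: now compute (2/5).
Pull out 2: since 5 ≡ 5 (mod 8), (2/5) = -1.
Reached (1/5) = 1. Collecting the sign flips along the way, the symbol is -1.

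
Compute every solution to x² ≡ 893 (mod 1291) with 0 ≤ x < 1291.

Since 1291 ≡ 3 (mod 4), a square root of 893 is 893^((1291+1)/4) = 893^323 mod 1291.
Repeated squaring: 893^2≡902, 893^4≡274, 893^8≡198, 893^16≡474, 893^32≡42, 893^64≡473, 893^128≡386, 893^256≡531 (mod 1291).
893^323 = 893^(256+64+2+1) ≡ 232 (mod 1291).
Check: 232² = 53824 ≡ 893 (mod 1291). The two roots are 232 and 1059.

232, 1059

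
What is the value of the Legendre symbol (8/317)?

Pull out 2^3: since 317 ≡ 5 (mod 8), (2/317) = -1, so (2/317)^3 = -1.
Reached (1/317) = 1. Collecting the sign flips along the way, the symbol is -1.

-1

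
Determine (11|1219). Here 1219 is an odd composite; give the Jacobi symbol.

-1

Reciprocity: 11 ≡ 3 and 1219 ≡ 3 (mod 4), so (11/1219) = −(1219/11).
Reduce top mod 11: now compute (9/11).
Reciprocity: 9 ≡ 1 and 11 ≡ 3 (mod 4), so (9/11) = +(11/9).
Reduce top mod 9: now compute (2/9).
Pull out 2: since 9 ≡ 1 (mod 8), (2/9) = +1.
Reached (1/9) = 1. Collecting the sign flips along the way, the symbol is -1.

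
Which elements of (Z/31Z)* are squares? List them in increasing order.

Square k = 1,…,15 (k and 31−k give the same square):
1²=1, 2²=4, 3²=9, 4²=16, 5²=25, 6²≡5, 7²≡18, 8²≡2, 9²≡19, 10²≡7, 11²≡28, 12²≡20, 13²≡14, 14²≡10, 15²≡8 (mod 31).
So the quadratic residues mod 31 are {1, 2, 4, 5, 7, 8, 9, 10, 14, 16, 18, 19, 20, 25, 28}.

1 2 4 5 7 8 9 10 14 16 18 19 20 25 28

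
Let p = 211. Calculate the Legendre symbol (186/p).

Pull out 2: since 211 ≡ 3 (mod 8), (2/211) = -1.
Reciprocity: 93 ≡ 1 and 211 ≡ 3 (mod 4), so (93/211) = +(211/93).
Reduce top mod 93: now compute (25/93).
Reciprocity: 25 ≡ 1 and 93 ≡ 1 (mod 4), so (25/93) = +(93/25).
Reduce top mod 25: now compute (18/25).
Pull out 2: since 25 ≡ 1 (mod 8), (2/25) = +1.
Reciprocity: 9 ≡ 1 and 25 ≡ 1 (mod 4), so (9/25) = +(25/9).
Reduce top mod 9: now compute (7/9).
Reciprocity: 7 ≡ 3 and 9 ≡ 1 (mod 4), so (7/9) = +(9/7).
Reduce top mod 7: now compute (2/7).
Pull out 2: since 7 ≡ 7 (mod 8), (2/7) = +1.
Reached (1/7) = 1. Collecting the sign flips along the way, the symbol is -1.

-1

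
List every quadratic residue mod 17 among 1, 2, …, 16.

1 2 4 8 9 13 15 16

Square k = 1,…,8 (k and 17−k give the same square):
1²=1, 2²=4, 3²=9, 4²=16, 5²≡8, 6²≡2, 7²≡15, 8²≡13 (mod 17).
So the quadratic residues mod 17 are {1, 2, 4, 8, 9, 13, 15, 16}.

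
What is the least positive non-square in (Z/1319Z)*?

(2/1319) = +1, so 2 is a residue.
(3/1319) = +1, so 3 is a residue.
(4/1319) = +1, so 4 is a residue.
(5/1319) = +1, so 5 is a residue.
(6/1319) = +1, so 6 is a residue.
(7/1319) = +1, so 7 is a residue.
(8/1319) = +1, so 8 is a residue.
(9/1319) = +1, so 9 is a residue.
(10/1319) = +1, so 10 is a residue.
(11/1319) = +1, so 11 is a residue.
(12/1319) = +1, so 12 is a residue.
(13/1319) = −1, so 13 is the smallest positive non-residue mod 1319.

13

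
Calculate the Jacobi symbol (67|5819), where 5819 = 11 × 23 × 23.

Reciprocity: 67 ≡ 3 and 5819 ≡ 3 (mod 4), so (67/5819) = −(5819/67).
Reduce top mod 67: now compute (57/67).
Reciprocity: 57 ≡ 1 and 67 ≡ 3 (mod 4), so (57/67) = +(67/57).
Reduce top mod 57: now compute (10/57).
Pull out 2: since 57 ≡ 1 (mod 8), (2/57) = +1.
Reciprocity: 5 ≡ 1 and 57 ≡ 1 (mod 4), so (5/57) = +(57/5).
Reduce top mod 5: now compute (2/5).
Pull out 2: since 5 ≡ 5 (mod 8), (2/5) = -1.
Reached (1/5) = 1. Collecting the sign flips along the way, the symbol is +1.

1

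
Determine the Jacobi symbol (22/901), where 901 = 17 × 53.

1

Pull out 2: since 901 ≡ 5 (mod 8), (2/901) = -1.
Reciprocity: 11 ≡ 3 and 901 ≡ 1 (mod 4), so (11/901) = +(901/11).
Reduce top mod 11: now compute (10/11).
Pull out 2: since 11 ≡ 3 (mod 8), (2/11) = -1.
Reciprocity: 5 ≡ 1 and 11 ≡ 3 (mod 4), so (5/11) = +(11/5).
Reduce top mod 5: now compute (1/5).
Reached (1/5) = 1. Collecting the sign flips along the way, the symbol is +1.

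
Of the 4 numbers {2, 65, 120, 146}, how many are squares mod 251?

1

(2/251) = -1 → non-residue.
(65/251) = +1 → QR.
(120/251) = -1 → non-residue.
(146/251) = -1 → non-residue.
Total quadratic residues among the 4: 1.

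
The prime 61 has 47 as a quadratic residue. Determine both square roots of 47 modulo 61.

61 ≡ 1 (mod 4), so we find a root by search.
Trying successive values, 13² = 169 ≡ 47 (mod 61). The other root is 61 − 13 = 48.

13, 48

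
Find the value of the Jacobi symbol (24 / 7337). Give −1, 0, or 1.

-1

Pull out 2^3: since 7337 ≡ 1 (mod 8), (2/7337) = +1, so (2/7337)^3 = +1.
Reciprocity: 3 ≡ 3 and 7337 ≡ 1 (mod 4), so (3/7337) = +(7337/3).
Reduce top mod 3: now compute (2/3).
Pull out 2: since 3 ≡ 3 (mod 8), (2/3) = -1.
Reached (1/3) = 1. Collecting the sign flips along the way, the symbol is -1.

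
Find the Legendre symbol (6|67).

Pull out 2: since 67 ≡ 3 (mod 8), (2/67) = -1.
Reciprocity: 3 ≡ 3 and 67 ≡ 3 (mod 4), so (3/67) = −(67/3).
Reduce top mod 3: now compute (1/3).
Reached (1/3) = 1. Collecting the sign flips along the way, the symbol is +1.

1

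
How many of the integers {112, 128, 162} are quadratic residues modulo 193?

3

(112/193) = +1 → QR.
(128/193) = +1 → QR.
(162/193) = +1 → QR.
Total quadratic residues among the 3: 3.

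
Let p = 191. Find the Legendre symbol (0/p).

Top reduces to 0: gcd > 1, so the symbol is 0.

0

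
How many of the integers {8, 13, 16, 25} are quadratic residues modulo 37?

2

(8/37) = -1 → non-residue.
(13/37) = -1 → non-residue.
(16/37) = +1 → QR.
(25/37) = +1 → QR.
Total quadratic residues among the 4: 2.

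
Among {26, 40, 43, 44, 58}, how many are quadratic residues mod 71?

(26/71) = -1 → non-residue.
(40/71) = +1 → QR.
(43/71) = +1 → QR.
(44/71) = -1 → non-residue.
(58/71) = +1 → QR.
Total quadratic residues among the 5: 3.

3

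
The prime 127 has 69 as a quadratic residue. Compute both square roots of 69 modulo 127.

Since 127 ≡ 3 (mod 4), a square root of 69 is 69^((127+1)/4) = 69^32 mod 127.
Repeated squaring: 69^2≡62, 69^4≡34, 69^8≡13, 69^16≡42, 69^32≡113 (mod 127).
69^32 = 69^(32) ≡ 113 (mod 127).
Check: 113² = 12769 ≡ 69 (mod 127). The two roots are 14 and 113.

14, 113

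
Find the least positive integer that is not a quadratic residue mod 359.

7

(2/359) = +1, so 2 is a residue.
(3/359) = +1, so 3 is a residue.
(4/359) = +1, so 4 is a residue.
(5/359) = +1, so 5 is a residue.
(6/359) = +1, so 6 is a residue.
(7/359) = −1, so 7 is the smallest positive non-residue mod 359.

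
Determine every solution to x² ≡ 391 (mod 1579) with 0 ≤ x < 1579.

520, 1059

Since 1579 ≡ 3 (mod 4), a square root of 391 is 391^((1579+1)/4) = 391^395 mod 1579.
Repeated squaring: 391^2≡1297, 391^4≡574, 391^8≡1044, 391^16≡426, 391^32≡1470, 391^64≡828, 391^128≡298, 391^256≡380 (mod 1579).
391^395 = 391^(256+128+8+2+1) ≡ 520 (mod 1579).
Check: 520² = 270400 ≡ 391 (mod 1579). The two roots are 520 and 1059.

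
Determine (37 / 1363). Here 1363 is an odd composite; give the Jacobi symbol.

Reciprocity: 37 ≡ 1 and 1363 ≡ 3 (mod 4), so (37/1363) = +(1363/37).
Reduce top mod 37: now compute (31/37).
Reciprocity: 31 ≡ 3 and 37 ≡ 1 (mod 4), so (31/37) = +(37/31).
Reduce top mod 31: now compute (6/31).
Pull out 2: since 31 ≡ 7 (mod 8), (2/31) = +1.
Reciprocity: 3 ≡ 3 and 31 ≡ 3 (mod 4), so (3/31) = −(31/3).
Reduce top mod 3: now compute (1/3).
Reached (1/3) = 1. Collecting the sign flips along the way, the symbol is -1.

-1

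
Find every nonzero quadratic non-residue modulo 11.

2, 6, 7, 8, 10

Square k = 1,…,5 (k and 11−k give the same square):
1²=1, 2²=4, 3²=9, 4²≡5, 5²≡3 (mod 11).
The residues are {1, 3, 4, 5, 9}; the non-residues are the remaining 5 nonzero classes.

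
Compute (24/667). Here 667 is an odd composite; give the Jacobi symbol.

1

Pull out 2^3: since 667 ≡ 3 (mod 8), (2/667) = -1, so (2/667)^3 = -1.
Reciprocity: 3 ≡ 3 and 667 ≡ 3 (mod 4), so (3/667) = −(667/3).
Reduce top mod 3: now compute (1/3).
Reached (1/3) = 1. Collecting the sign flips along the way, the symbol is +1.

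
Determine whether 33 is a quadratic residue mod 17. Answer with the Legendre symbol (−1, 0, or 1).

First reduce: 33 ≡ 16 (mod 17).
Pull out 2^4: since 17 ≡ 1 (mod 8), (2/17) = +1, so (2/17)^4 = +1.
Reached (1/17) = 1. Collecting the sign flips along the way, the symbol is +1.

1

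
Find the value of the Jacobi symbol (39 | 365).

Reciprocity: 39 ≡ 3 and 365 ≡ 1 (mod 4), so (39/365) = +(365/39).
Reduce top mod 39: now compute (14/39).
Pull out 2: since 39 ≡ 7 (mod 8), (2/39) = +1.
Reciprocity: 7 ≡ 3 and 39 ≡ 3 (mod 4), so (7/39) = −(39/7).
Reduce top mod 7: now compute (4/7).
Pull out 2^2: since 7 ≡ 7 (mod 8), (2/7) = +1, so (2/7)^2 = +1.
Reached (1/7) = 1. Collecting the sign flips along the way, the symbol is -1.

-1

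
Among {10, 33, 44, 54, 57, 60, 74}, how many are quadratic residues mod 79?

2

(10/79) = +1 → QR.
(33/79) = -1 → non-residue.
(44/79) = +1 → QR.
(54/79) = -1 → non-residue.
(57/79) = -1 → non-residue.
(60/79) = -1 → non-residue.
(74/79) = -1 → non-residue.
Total quadratic residues among the 7: 2.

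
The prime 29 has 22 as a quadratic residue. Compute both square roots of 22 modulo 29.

14, 15

29 ≡ 1 (mod 4), so we find a root by search.
Trying successive values, 14² = 196 ≡ 22 (mod 29). The other root is 29 − 14 = 15.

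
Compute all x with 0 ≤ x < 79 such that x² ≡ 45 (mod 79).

Since 79 ≡ 3 (mod 4), a square root of 45 is 45^((79+1)/4) = 45^20 mod 79.
Repeated squaring: 45^2≡50, 45^4≡51, 45^8≡73, 45^16≡36 (mod 79).
45^20 = 45^(16+4) ≡ 19 (mod 79).
Check: 19² = 361 ≡ 45 (mod 79). The two roots are 19 and 60.

19, 60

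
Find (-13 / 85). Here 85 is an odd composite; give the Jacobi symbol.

First reduce: -13 ≡ 72 (mod 85).
Pull out 2^3: since 85 ≡ 5 (mod 8), (2/85) = -1, so (2/85)^3 = -1.
Reciprocity: 9 ≡ 1 and 85 ≡ 1 (mod 4), so (9/85) = +(85/9).
Reduce top mod 9: now compute (4/9).
Pull out 2^2: since 9 ≡ 1 (mod 8), (2/9) = +1, so (2/9)^2 = +1.
Reached (1/9) = 1. Collecting the sign flips along the way, the symbol is -1.

-1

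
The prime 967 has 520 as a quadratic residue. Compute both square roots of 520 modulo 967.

358, 609

Since 967 ≡ 3 (mod 4), a square root of 520 is 520^((967+1)/4) = 520^242 mod 967.
Repeated squaring: 520^2≡607, 520^4≡22, 520^8≡484, 520^16≡242, 520^32≡544, 520^64≡34, 520^128≡189 (mod 967).
520^242 = 520^(128+64+32+16+2) ≡ 358 (mod 967).
Check: 358² = 128164 ≡ 520 (mod 967). The two roots are 358 and 609.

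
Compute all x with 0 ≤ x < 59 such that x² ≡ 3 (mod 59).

Since 59 ≡ 3 (mod 4), a square root of 3 is 3^((59+1)/4) = 3^15 mod 59.
Repeated squaring: 3^2≡9, 3^4≡22, 3^8≡12 (mod 59).
3^15 = 3^(8+4+2+1) ≡ 48 (mod 59).
Check: 48² = 2304 ≡ 3 (mod 59). The two roots are 11 and 48.

11, 48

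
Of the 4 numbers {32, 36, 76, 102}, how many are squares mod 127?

3

(32/127) = +1 → QR.
(36/127) = +1 → QR.
(76/127) = +1 → QR.
(102/127) = -1 → non-residue.
Total quadratic residues among the 4: 3.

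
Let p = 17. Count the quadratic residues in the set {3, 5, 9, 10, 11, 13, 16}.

(3/17) = -1 → non-residue.
(5/17) = -1 → non-residue.
(9/17) = +1 → QR.
(10/17) = -1 → non-residue.
(11/17) = -1 → non-residue.
(13/17) = +1 → QR.
(16/17) = +1 → QR.
Total quadratic residues among the 7: 3.

3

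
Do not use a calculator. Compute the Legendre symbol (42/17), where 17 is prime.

Euler's criterion: (42/17) ≡ 8^8 (mod 17).
8^2 ≡ 13 (mod 17)
8^4 ≡ 16 (mod 17)
8^8 ≡ 1 (mod 17)
8^8 = 8^(8) ≡ 1 (mod 17).
Result is 1, so (42/17) = 1.

1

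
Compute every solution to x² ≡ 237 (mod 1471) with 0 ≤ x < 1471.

Since 1471 ≡ 3 (mod 4), a square root of 237 is 237^((1471+1)/4) = 237^368 mod 1471.
Repeated squaring: 237^2≡271, 237^4≡1362, 237^8≡113, 237^16≡1001, 237^32≡250, 237^64≡718, 237^128≡674, 237^256≡1208 (mod 1471).
237^368 = 237^(256+64+32+16) ≡ 277 (mod 1471).
Check: 277² = 76729 ≡ 237 (mod 1471). The two roots are 277 and 1194.

277, 1194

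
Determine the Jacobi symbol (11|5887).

1

Reciprocity: 11 ≡ 3 and 5887 ≡ 3 (mod 4), so (11/5887) = −(5887/11).
Reduce top mod 11: now compute (2/11).
Pull out 2: since 11 ≡ 3 (mod 8), (2/11) = -1.
Reached (1/11) = 1. Collecting the sign flips along the way, the symbol is +1.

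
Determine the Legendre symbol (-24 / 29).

First reduce: -24 ≡ 5 (mod 29).
Reciprocity: 5 ≡ 1 and 29 ≡ 1 (mod 4), so (5/29) = +(29/5).
Reduce top mod 5: now compute (4/5).
Pull out 2^2: since 5 ≡ 5 (mod 8), (2/5) = -1, so (2/5)^2 = +1.
Reached (1/5) = 1. Collecting the sign flips along the way, the symbol is +1.

1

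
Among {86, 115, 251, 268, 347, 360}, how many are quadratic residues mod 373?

(86/373) = +1 → QR.
(115/373) = +1 → QR.
(251/373) = +1 → QR.
(268/373) = -1 → non-residue.
(347/373) = -1 → non-residue.
(360/373) = +1 → QR.
Total quadratic residues among the 6: 4.

4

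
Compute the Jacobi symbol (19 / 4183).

1

Reciprocity: 19 ≡ 3 and 4183 ≡ 3 (mod 4), so (19/4183) = −(4183/19).
Reduce top mod 19: now compute (3/19).
Reciprocity: 3 ≡ 3 and 19 ≡ 3 (mod 4), so (3/19) = −(19/3).
Reduce top mod 3: now compute (1/3).
Reached (1/3) = 1. Collecting the sign flips along the way, the symbol is +1.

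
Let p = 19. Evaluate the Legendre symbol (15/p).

Euler's criterion: (15/19) ≡ 15^9 (mod 19).
15^2 ≡ 16 (mod 19)
15^4 ≡ 9 (mod 19)
15^8 ≡ 5 (mod 19)
15^9 = 15^(8+1) ≡ 18 (mod 19).
Result is 18 ≡ −1, so (15/19) = −1.

-1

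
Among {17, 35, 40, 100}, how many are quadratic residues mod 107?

(17/107) = -1 → non-residue.
(35/107) = +1 → QR.
(40/107) = +1 → QR.
(100/107) = +1 → QR.
Total quadratic residues among the 4: 3.

3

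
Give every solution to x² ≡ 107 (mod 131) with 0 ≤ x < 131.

Since 131 ≡ 3 (mod 4), a square root of 107 is 107^((131+1)/4) = 107^33 mod 131.
Repeated squaring: 107^2≡52, 107^4≡84, 107^8≡113, 107^16≡62, 107^32≡45 (mod 131).
107^33 = 107^(32+1) ≡ 99 (mod 131).
Check: 99² = 9801 ≡ 107 (mod 131). The two roots are 32 and 99.

32, 99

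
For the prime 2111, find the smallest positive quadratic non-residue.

(2/2111) = +1, so 2 is a residue.
(3/2111) = +1, so 3 is a residue.
(4/2111) = +1, so 4 is a residue.
(5/2111) = +1, so 5 is a residue.
(6/2111) = +1, so 6 is a residue.
(7/2111) = −1, so 7 is the smallest positive non-residue mod 2111.

7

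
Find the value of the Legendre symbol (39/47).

Reciprocity: 39 ≡ 3 and 47 ≡ 3 (mod 4), so (39/47) = −(47/39).
Reduce top mod 39: now compute (8/39).
Pull out 2^3: since 39 ≡ 7 (mod 8), (2/39) = +1, so (2/39)^3 = +1.
Reached (1/39) = 1. Collecting the sign flips along the way, the symbol is -1.

-1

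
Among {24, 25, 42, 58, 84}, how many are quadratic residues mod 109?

2

(24/109) = -1 → non-residue.
(25/109) = +1 → QR.
(42/109) = -1 → non-residue.
(58/109) = -1 → non-residue.
(84/109) = +1 → QR.
Total quadratic residues among the 5: 2.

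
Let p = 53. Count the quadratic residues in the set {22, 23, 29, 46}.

(22/53) = -1 → non-residue.
(23/53) = -1 → non-residue.
(29/53) = +1 → QR.
(46/53) = +1 → QR.
Total quadratic residues among the 4: 2.

2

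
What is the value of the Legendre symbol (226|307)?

Euler's criterion: (226/307) ≡ 226^153 (mod 307).
226^2 ≡ 114 (mod 307)
226^4 ≡ 102 (mod 307)
226^8 ≡ 273 (mod 307)
226^16 ≡ 235 (mod 307)
226^32 ≡ 272 (mod 307)
226^64 ≡ 304 (mod 307)
226^128 ≡ 9 (mod 307)
226^153 = 226^(128+16+8+1) ≡ 306 (mod 307).
Result is 306 ≡ −1, so (226/307) = −1.

-1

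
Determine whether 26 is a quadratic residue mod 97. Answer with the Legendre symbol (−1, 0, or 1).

Pull out 2: since 97 ≡ 1 (mod 8), (2/97) = +1.
Reciprocity: 13 ≡ 1 and 97 ≡ 1 (mod 4), so (13/97) = +(97/13).
Reduce top mod 13: now compute (6/13).
Pull out 2: since 13 ≡ 5 (mod 8), (2/13) = -1.
Reciprocity: 3 ≡ 3 and 13 ≡ 1 (mod 4), so (3/13) = +(13/3).
Reduce top mod 3: now compute (1/3).
Reached (1/3) = 1. Collecting the sign flips along the way, the symbol is -1.

-1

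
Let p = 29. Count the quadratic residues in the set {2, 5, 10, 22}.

2

(2/29) = -1 → non-residue.
(5/29) = +1 → QR.
(10/29) = -1 → non-residue.
(22/29) = +1 → QR.
Total quadratic residues among the 4: 2.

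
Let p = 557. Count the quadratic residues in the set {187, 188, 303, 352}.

(187/557) = -1 → non-residue.
(188/557) = -1 → non-residue.
(303/557) = -1 → non-residue.
(352/557) = +1 → QR.
Total quadratic residues among the 4: 1.

1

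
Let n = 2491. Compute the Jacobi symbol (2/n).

Pull out 2: since 2491 ≡ 3 (mod 8), (2/2491) = -1.
Reached (1/2491) = 1. Collecting the sign flips along the way, the symbol is -1.

-1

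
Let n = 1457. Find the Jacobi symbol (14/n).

1

Pull out 2: since 1457 ≡ 1 (mod 8), (2/1457) = +1.
Reciprocity: 7 ≡ 3 and 1457 ≡ 1 (mod 4), so (7/1457) = +(1457/7).
Reduce top mod 7: now compute (1/7).
Reached (1/7) = 1. Collecting the sign flips along the way, the symbol is +1.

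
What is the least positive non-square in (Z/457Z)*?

(2/457) = +1, so 2 is a residue.
(3/457) = +1, so 3 is a residue.
(4/457) = +1, so 4 is a residue.
(5/457) = −1, so 5 is the smallest positive non-residue mod 457.

5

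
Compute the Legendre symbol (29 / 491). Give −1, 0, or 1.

Euler's criterion: (29/491) ≡ 29^245 (mod 491).
29^2 ≡ 350 (mod 491)
29^4 ≡ 241 (mod 491)
29^8 ≡ 143 (mod 491)
29^16 ≡ 318 (mod 491)
29^32 ≡ 469 (mod 491)
29^64 ≡ 484 (mod 491)
29^128 ≡ 49 (mod 491)
29^245 = 29^(128+64+32+16+4+1) ≡ 490 (mod 491).
Result is 490 ≡ −1, so (29/491) = −1.

-1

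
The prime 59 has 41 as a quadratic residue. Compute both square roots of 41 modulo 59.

Since 59 ≡ 3 (mod 4), a square root of 41 is 41^((59+1)/4) = 41^15 mod 59.
Repeated squaring: 41^2≡29, 41^4≡15, 41^8≡48 (mod 59).
41^15 = 41^(8+4+2+1) ≡ 49 (mod 59).
Check: 49² = 2401 ≡ 41 (mod 59). The two roots are 10 and 49.

10, 49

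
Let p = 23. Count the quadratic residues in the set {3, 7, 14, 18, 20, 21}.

2

(3/23) = +1 → QR.
(7/23) = -1 → non-residue.
(14/23) = -1 → non-residue.
(18/23) = +1 → QR.
(20/23) = -1 → non-residue.
(21/23) = -1 → non-residue.
Total quadratic residues among the 6: 2.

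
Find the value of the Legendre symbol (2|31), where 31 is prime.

1

Pull out 2: since 31 ≡ 7 (mod 8), (2/31) = +1.
Reached (1/31) = 1. Collecting the sign flips along the way, the symbol is +1.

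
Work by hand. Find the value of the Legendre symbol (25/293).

Euler's criterion: (25/293) ≡ 25^146 (mod 293).
25^2 ≡ 39 (mod 293)
25^4 ≡ 56 (mod 293)
25^8 ≡ 206 (mod 293)
25^16 ≡ 244 (mod 293)
25^32 ≡ 57 (mod 293)
25^64 ≡ 26 (mod 293)
25^128 ≡ 90 (mod 293)
25^146 = 25^(128+16+2) ≡ 1 (mod 293).
Result is 1, so (25/293) = 1.

1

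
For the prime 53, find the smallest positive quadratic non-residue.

2

(2/53) = −1, so 2 is the smallest positive non-residue mod 53.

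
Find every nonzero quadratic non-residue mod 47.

5 10 11 13 15 19 20 22 23 26 29 30 31 33 35 38 39 40 41 43 44 45 46

Square k = 1,…,23 (k and 47−k give the same square):
1²=1, 2²=4, 3²=9, 4²=16, 5²=25, 6²=36, 7²≡2, 8²≡17, 9²≡34, 10²≡6, 11²≡27, 12²≡3, 13²≡28, 14²≡8, 15²≡37, 16²≡21, 17²≡7, 18²≡42, 19²≡32, 20²≡24, 21²≡18, 22²≡14, 23²≡12 (mod 47).
The residues are {1, 2, 3, 4, 6, 7, 8, 9, 12, 14, 16, 17, 18, 21, 24, 25, 27, 28, 32, 34, 36, 37, 42}; the non-residues are the remaining 23 nonzero classes.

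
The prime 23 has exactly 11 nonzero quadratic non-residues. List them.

5,7,10,11,14,15,17,19,20,21,22

Square k = 1,…,11 (k and 23−k give the same square):
1²=1, 2²=4, 3²=9, 4²=16, 5²≡2, 6²≡13, 7²≡3, 8²≡18, 9²≡12, 10²≡8, 11²≡6 (mod 23).
The residues are {1, 2, 3, 4, 6, 8, 9, 12, 13, 16, 18}; the non-residues are the remaining 11 nonzero classes.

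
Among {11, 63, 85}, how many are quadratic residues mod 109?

(11/109) = -1 → non-residue.
(63/109) = +1 → QR.
(85/109) = -1 → non-residue.
Total quadratic residues among the 3: 1.

1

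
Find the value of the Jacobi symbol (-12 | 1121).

First reduce: -12 ≡ 1109 (mod 1121).
Reciprocity: 1109 ≡ 1 and 1121 ≡ 1 (mod 4), so (1109/1121) = +(1121/1109).
Reduce top mod 1109: now compute (12/1109).
Pull out 2^2: since 1109 ≡ 5 (mod 8), (2/1109) = -1, so (2/1109)^2 = +1.
Reciprocity: 3 ≡ 3 and 1109 ≡ 1 (mod 4), so (3/1109) = +(1109/3).
Reduce top mod 3: now compute (2/3).
Pull out 2: since 3 ≡ 3 (mod 8), (2/3) = -1.
Reached (1/3) = 1. Collecting the sign flips along the way, the symbol is -1.

-1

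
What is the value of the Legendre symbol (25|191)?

1

Reciprocity: 25 ≡ 1 and 191 ≡ 3 (mod 4), so (25/191) = +(191/25).
Reduce top mod 25: now compute (16/25).
Pull out 2^4: since 25 ≡ 1 (mod 8), (2/25) = +1, so (2/25)^4 = +1.
Reached (1/25) = 1. Collecting the sign flips along the way, the symbol is +1.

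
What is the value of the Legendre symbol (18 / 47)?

Euler's criterion: (18/47) ≡ 18^23 (mod 47).
18^2 ≡ 42 (mod 47)
18^4 ≡ 25 (mod 47)
18^8 ≡ 14 (mod 47)
18^16 ≡ 8 (mod 47)
18^23 = 18^(16+4+2+1) ≡ 1 (mod 47).
Result is 1, so (18/47) = 1.

1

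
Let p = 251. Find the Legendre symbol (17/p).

1

Reciprocity: 17 ≡ 1 and 251 ≡ 3 (mod 4), so (17/251) = +(251/17).
Reduce top mod 17: now compute (13/17).
Reciprocity: 13 ≡ 1 and 17 ≡ 1 (mod 4), so (13/17) = +(17/13).
Reduce top mod 13: now compute (4/13).
Pull out 2^2: since 13 ≡ 5 (mod 8), (2/13) = -1, so (2/13)^2 = +1.
Reached (1/13) = 1. Collecting the sign flips along the way, the symbol is +1.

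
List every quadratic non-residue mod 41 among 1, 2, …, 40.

Square k = 1,…,20 (k and 41−k give the same square):
1²=1, 2²=4, 3²=9, 4²=16, 5²=25, 6²=36, 7²≡8, 8²≡23, 9²≡40, 10²≡18, 11²≡39, 12²≡21, 13²≡5, 14²≡32, 15²≡20, 16²≡10, 17²≡2, 18²≡37, 19²≡33, 20²≡31 (mod 41).
The residues are {1, 2, 4, 5, 8, 9, 10, 16, 18, 20, 21, 23, 25, 31, 32, 33, 36, 37, 39, 40}; the non-residues are the remaining 20 nonzero classes.

3 6 7 11 12 13 14 15 17 19 22 24 26 27 28 29 30 34 35 38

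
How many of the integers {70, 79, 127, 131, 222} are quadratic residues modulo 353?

4

(70/353) = +1 → QR.
(79/353) = -1 → non-residue.
(127/353) = +1 → QR.
(131/353) = +1 → QR.
(222/353) = +1 → QR.
Total quadratic residues among the 5: 4.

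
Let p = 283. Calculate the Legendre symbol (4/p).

Euler's criterion: (4/283) ≡ 4^141 (mod 283).
4^2 ≡ 16 (mod 283)
4^4 ≡ 256 (mod 283)
4^8 ≡ 163 (mod 283)
4^16 ≡ 250 (mod 283)
4^32 ≡ 240 (mod 283)
4^64 ≡ 151 (mod 283)
4^128 ≡ 161 (mod 283)
4^141 = 4^(128+8+4+1) ≡ 1 (mod 283).
Result is 1, so (4/283) = 1.

1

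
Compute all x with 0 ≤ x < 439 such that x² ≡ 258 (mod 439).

Since 439 ≡ 3 (mod 4), a square root of 258 is 258^((439+1)/4) = 258^110 mod 439.
Repeated squaring: 258^2≡275, 258^4≡117, 258^8≡80, 258^16≡254, 258^32≡422, 258^64≡289 (mod 439).
258^110 = 258^(64+32+8+4+2) ≡ 280 (mod 439).
Check: 280² = 78400 ≡ 258 (mod 439). The two roots are 159 and 280.

159, 280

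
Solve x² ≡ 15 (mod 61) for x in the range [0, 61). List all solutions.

25, 36

61 ≡ 1 (mod 4), so we find a root by search.
Trying successive values, 25² = 625 ≡ 15 (mod 61). The other root is 61 − 25 = 36.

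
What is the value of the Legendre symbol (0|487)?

0

Top reduces to 0: gcd > 1, so the symbol is 0.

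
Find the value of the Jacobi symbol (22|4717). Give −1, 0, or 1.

Pull out 2: since 4717 ≡ 5 (mod 8), (2/4717) = -1.
Reciprocity: 11 ≡ 3 and 4717 ≡ 1 (mod 4), so (11/4717) = +(4717/11).
Reduce top mod 11: now compute (9/11).
Reciprocity: 9 ≡ 1 and 11 ≡ 3 (mod 4), so (9/11) = +(11/9).
Reduce top mod 9: now compute (2/9).
Pull out 2: since 9 ≡ 1 (mod 8), (2/9) = +1.
Reached (1/9) = 1. Collecting the sign flips along the way, the symbol is -1.

-1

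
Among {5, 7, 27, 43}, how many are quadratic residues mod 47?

(5/47) = -1 → non-residue.
(7/47) = +1 → QR.
(27/47) = +1 → QR.
(43/47) = -1 → non-residue.
Total quadratic residues among the 4: 2.

2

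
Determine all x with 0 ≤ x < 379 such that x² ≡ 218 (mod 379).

Since 379 ≡ 3 (mod 4), a square root of 218 is 218^((379+1)/4) = 218^95 mod 379.
Repeated squaring: 218^2≡149, 218^4≡219, 218^8≡207, 218^16≡22, 218^32≡105, 218^64≡34 (mod 379).
218^95 = 218^(64+16+8+4+2+1) ≡ 225 (mod 379).
Check: 225² = 50625 ≡ 218 (mod 379). The two roots are 154 and 225.

154, 225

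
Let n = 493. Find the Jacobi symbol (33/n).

1

Reciprocity: 33 ≡ 1 and 493 ≡ 1 (mod 4), so (33/493) = +(493/33).
Reduce top mod 33: now compute (31/33).
Reciprocity: 31 ≡ 3 and 33 ≡ 1 (mod 4), so (31/33) = +(33/31).
Reduce top mod 31: now compute (2/31).
Pull out 2: since 31 ≡ 7 (mod 8), (2/31) = +1.
Reached (1/31) = 1. Collecting the sign flips along the way, the symbol is +1.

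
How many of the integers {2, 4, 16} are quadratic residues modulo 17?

3

(2/17) = +1 → QR.
(4/17) = +1 → QR.
(16/17) = +1 → QR.
Total quadratic residues among the 3: 3.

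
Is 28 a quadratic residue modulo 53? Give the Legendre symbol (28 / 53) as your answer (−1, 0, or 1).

Euler's criterion: (28/53) ≡ 28^26 (mod 53).
28^2 ≡ 42 (mod 53)
28^4 ≡ 15 (mod 53)
28^8 ≡ 13 (mod 53)
28^16 ≡ 10 (mod 53)
28^26 = 28^(16+8+2) ≡ 1 (mod 53).
Result is 1, so (28/53) = 1.

1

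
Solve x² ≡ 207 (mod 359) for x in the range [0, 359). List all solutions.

92, 267

Since 359 ≡ 3 (mod 4), a square root of 207 is 207^((359+1)/4) = 207^90 mod 359.
Repeated squaring: 207^2≡128, 207^4≡229, 207^8≡27, 207^16≡11, 207^32≡121, 207^64≡281 (mod 359).
207^90 = 207^(64+16+8+2) ≡ 92 (mod 359).
Check: 92² = 8464 ≡ 207 (mod 359). The two roots are 92 and 267.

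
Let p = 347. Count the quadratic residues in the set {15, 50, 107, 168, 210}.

(15/347) = -1 → non-residue.
(50/347) = -1 → non-residue.
(107/347) = +1 → QR.
(168/347) = +1 → QR.
(210/347) = -1 → non-residue.
Total quadratic residues among the 5: 2.

2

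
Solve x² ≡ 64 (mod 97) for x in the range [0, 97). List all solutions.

8, 89

97 ≡ 1 (mod 4), so we find a root by search.
Trying successive values, 8² = 64 ≡ 64 (mod 97). The other root is 97 − 8 = 89.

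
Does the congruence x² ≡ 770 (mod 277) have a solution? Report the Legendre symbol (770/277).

Euler's criterion: (770/277) ≡ 216^138 (mod 277).
216^2 ≡ 120 (mod 277)
216^4 ≡ 273 (mod 277)
216^8 ≡ 16 (mod 277)
216^16 ≡ 256 (mod 277)
216^32 ≡ 164 (mod 277)
216^64 ≡ 27 (mod 277)
216^128 ≡ 175 (mod 277)
216^138 = 216^(128+8+2) ≡ 276 (mod 277).
Result is 276 ≡ −1, so (770/277) = −1.

-1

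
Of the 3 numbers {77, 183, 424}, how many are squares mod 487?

(77/487) = +1 → QR.
(183/487) = -1 → non-residue.
(424/487) = +1 → QR.
Total quadratic residues among the 3: 2.

2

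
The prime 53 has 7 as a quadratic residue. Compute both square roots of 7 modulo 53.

53 ≡ 1 (mod 4), so we find a root by search.
Trying successive values, 22² = 484 ≡ 7 (mod 53). The other root is 53 − 22 = 31.

22, 31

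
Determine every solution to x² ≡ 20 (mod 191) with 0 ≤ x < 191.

28, 163

Since 191 ≡ 3 (mod 4), a square root of 20 is 20^((191+1)/4) = 20^48 mod 191.
Repeated squaring: 20^2≡18, 20^4≡133, 20^8≡117, 20^16≡128, 20^32≡149 (mod 191).
20^48 = 20^(32+16) ≡ 163 (mod 191).
Check: 163² = 26569 ≡ 20 (mod 191). The two roots are 28 and 163.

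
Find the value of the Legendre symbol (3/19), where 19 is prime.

-1

Reciprocity: 3 ≡ 3 and 19 ≡ 3 (mod 4), so (3/19) = −(19/3).
Reduce top mod 3: now compute (1/3).
Reached (1/3) = 1. Collecting the sign flips along the way, the symbol is -1.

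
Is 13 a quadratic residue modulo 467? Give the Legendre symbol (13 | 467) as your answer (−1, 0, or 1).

1

Euler's criterion: (13/467) ≡ 13^233 (mod 467).
13^2 ≡ 169 (mod 467)
13^4 ≡ 74 (mod 467)
13^8 ≡ 339 (mod 467)
13^16 ≡ 39 (mod 467)
13^32 ≡ 120 (mod 467)
13^64 ≡ 390 (mod 467)
13^128 ≡ 325 (mod 467)
13^233 = 13^(128+64+32+8+1) ≡ 1 (mod 467).
Result is 1, so (13/467) = 1.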